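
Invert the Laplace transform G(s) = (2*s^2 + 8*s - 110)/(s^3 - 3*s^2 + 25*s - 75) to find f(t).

f(t) = -2*exp(3*t) + 4*sin(5*t) + 4*cos(5*t)

Factor the denominator: s^3 - 3*s^2 + 25*s - 75 = (s - 3)*(s^2 + 25).
Partial fraction decomposition gives [-2/(s - 3)] + [4*s/(s^2 + 25)] + [20/(s^2 + 25)].
Invert each term: -2/(s - 3) ↔ -2e^(3t); 4·s/(s^2 + 25) ↔ 4cos(5t); 4·5/(s^2 + 25) ↔ 4sin(5t).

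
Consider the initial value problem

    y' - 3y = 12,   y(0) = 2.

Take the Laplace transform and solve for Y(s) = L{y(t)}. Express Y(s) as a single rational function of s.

Y(s) = (2*s + 12)/(s^2 - 3*s)

Transform both sides with L{·}.
Using L{y'} = sY - y(0) = sY - 2, the left side becomes (s - 3)Y - (2).
The right side is L{12} = 12/s.
So (s - 3)Y = 12/s + (2).
Divide through and combine into a single rational function.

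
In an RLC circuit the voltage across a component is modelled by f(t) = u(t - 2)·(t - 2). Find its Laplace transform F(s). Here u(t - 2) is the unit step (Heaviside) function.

F(s) = exp(-2*s)/s^2

By the second shifting theorem, L{u(t - c)·g(t - c)} = e^(-cs)·G(s) with c = 2 and G(s) = L{g(t)}.
L{t} = 1!/s^2 = 1/s^2.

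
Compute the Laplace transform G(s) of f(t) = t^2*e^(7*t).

L{e^(7t)} = 1/(s - 7).
Then apply L{t^2·g(t)} = (-1)^2 d^2/ds^2[H(s)] with H(s) = 1/(s - 7):
differentiating 2 times and applying the sign gives 2/(s - 7)^3.

G(s) = 2/(s - 7)^3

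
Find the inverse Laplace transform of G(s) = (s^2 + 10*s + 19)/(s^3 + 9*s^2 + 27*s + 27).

-t^2*exp(-3*t) + 4*t*exp(-3*t) + exp(-3*t)

Factor the denominator: s^3 + 9*s^2 + 27*s + 27 = (s + 3)^3.
Partial fraction decomposition gives [1/(s + 3)] + [4/(s + 3)^2] + [-2/(s + 3)^3].
Invert each term: 1/(s + 3) ↔ e^(-3t); 4/(s + 3)^2 ↔ 4t·e^(-3t); -2/(s + 3)^3 ↔ (-1)t^2·e^(-3t).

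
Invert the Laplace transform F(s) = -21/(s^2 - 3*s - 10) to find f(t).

Factor the denominator: s^2 - 3*s - 10 = (s - 5)*(s + 2).
Partial fraction decomposition gives [-3/(s - 5)] + [3/(s + 2)].
Invert each term: -3/(s - 5) ↔ -3e^(5t); 3/(s + 2) ↔ 3e^(-2t).

f(t) = -3*exp(5*t) + 3*exp(-2*t)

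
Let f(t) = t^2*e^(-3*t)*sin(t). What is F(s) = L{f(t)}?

F(s) = 2*(3*s^2 + 18*s + 26)/(s^2 + 6*s + 10)^3

L{sin(t)} = 1/(s^2 + 1).
Multiplying by e^(-3t) shifts s → s + 3, so L{e^(-3*t)*sin(t)} = 1/((s + 3)^2 + 1).
Then apply L{t^2·g(t)} = (-1)^2 d^2/ds^2[G(s)] with G(s) = 1/((s + 3)^2 + 1):
differentiating 2 times and applying the sign gives 2*(3*s^2 + 18*s + 26)/(s^2 + 6*s + 10)^3.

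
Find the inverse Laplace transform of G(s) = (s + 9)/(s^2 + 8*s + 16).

Factor the denominator: s^2 + 8*s + 16 = (s + 4)^2.
Partial fraction decomposition gives [1/(s + 4)] + [5/(s + 4)^2].
Invert each term: 1/(s + 4) ↔ e^(-4t); 5/(s + 4)^2 ↔ 5t·e^(-4t).

5*t*exp(-4*t) + exp(-4*t)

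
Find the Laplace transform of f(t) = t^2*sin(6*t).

36*(s^2 - 12)/(s^2 + 36)^3

L{sin(6t)} = 6/(s^2 + 36).
Then apply L{t^2·g(t)} = (-1)^2 d^2/ds^2[H(s)] with H(s) = 6/(s^2 + 36):
differentiating 2 times and applying the sign gives 36*(s^2 - 12)/(s^2 + 36)^3.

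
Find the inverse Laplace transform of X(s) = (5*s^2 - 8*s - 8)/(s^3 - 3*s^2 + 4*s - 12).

exp(3*t) + 2*sin(2*t) + 4*cos(2*t)

Factor the denominator: s^3 - 3*s^2 + 4*s - 12 = (s - 3)*(s^2 + 4).
Partial fraction decomposition gives [1/(s - 3)] + [4*s/(s^2 + 4)] + [4/(s^2 + 4)].
Invert each term: 1/(s - 3) ↔ e^(3t); 4·s/(s^2 + 4) ↔ 4cos(2t); 2·2/(s^2 + 4) ↔ 2sin(2t).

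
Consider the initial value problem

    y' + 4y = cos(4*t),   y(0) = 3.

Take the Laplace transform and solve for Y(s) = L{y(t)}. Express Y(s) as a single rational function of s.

Laplace-transform each side.
With L{y'} = sY - y(0) = sY - 3: the LHS transforms to (s + 4)Y - (3).
The right side is L{cos(4*t)} = s/(s^2 + 16).
So (s + 4)Y = s/(s^2 + 16) + (3).
Solve for Y(s) and write it as one ratio of polynomials.

Y(s) = (3*s^2 + s + 48)/(s^3 + 4*s^2 + 16*s + 64)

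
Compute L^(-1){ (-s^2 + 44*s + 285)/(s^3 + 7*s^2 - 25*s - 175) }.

4*exp(5*t) - 2*exp(-5*t) - 3*exp(-7*t)

Factor the denominator: s^3 + 7*s^2 - 25*s - 175 = (s - 5)*(s + 5)*(s + 7).
Partial fraction decomposition gives [4/(s - 5)] + [-3/(s + 7)] + [-2/(s + 5)].
Invert each term: 4/(s - 5) ↔ 4e^(5t); -3/(s + 7) ↔ -3e^(-7t); -2/(s + 5) ↔ -2e^(-5t).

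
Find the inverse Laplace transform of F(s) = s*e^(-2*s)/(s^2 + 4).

The factor e^(-2s) signals a time shift by c = 2 (second shifting theorem).
L{cos(2t)} = s/(s^2 + 4), so L^-1{s/(s^2 + 4)} = cos(2*t).
Hence the inverse is u(t - 2) times that function evaluated at t - 2.

Heaviside(t - 2)*(cos(2*t - 4))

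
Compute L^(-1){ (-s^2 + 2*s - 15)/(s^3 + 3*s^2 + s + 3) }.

Factor the denominator: s^3 + 3*s^2 + s + 3 = (s + 3)*(s^2 + 1).
Partial fraction decomposition gives [-3/(s + 3)] + [2*s/(s^2 + 1)] + [-4/(s^2 + 1)].
Invert each term: -3/(s + 3) ↔ -3e^(-3t); 2·s/(s^2 + 1) ↔ 2cos(t); -4·1/(s^2 + 1) ↔ -4sin(t).

-4*sin(t) + 2*cos(t) - 3*exp(-3*t)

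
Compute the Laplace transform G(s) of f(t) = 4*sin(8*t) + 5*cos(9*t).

The transform is linear, so treat each term independently.
(5)·[L{cos(9t)} = s/(s^2 + 81)]; (4)·[L{sin(8t)} = 8/(s^2 + 64)].

G(s) = 5*s/(s^2 + 81) + 32/(s^2 + 64)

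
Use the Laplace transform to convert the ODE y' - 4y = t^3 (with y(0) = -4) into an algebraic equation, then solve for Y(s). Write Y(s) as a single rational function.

Y(s) = (-4*s^4 + 6)/(s^5 - 4*s^4)

Apply the Laplace transform to the equation.
Using L{y'} = sY - y(0) = sY - (-4), the left side becomes (s - 4)Y - (-4).
The right side is L{t^3} = 6/s^4.
So (s - 4)Y = 6/s^4 + (-4).
Isolate Y and clear denominators.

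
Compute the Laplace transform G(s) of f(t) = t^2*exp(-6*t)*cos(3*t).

L{cos(3t)} = s/(s^2 + 9).
Multiplying by e^(-6t) shifts s → s + 6, so L{exp(-6*t)*cos(3*t)} = (s + 6)/((s + 6)^2 + 9).
Then apply L{t^2·g(t)} = (-1)^2 d^2/ds^2[H(s)] with H(s) = (s + 6)/((s + 6)^2 + 9):
differentiating 2 times and applying the sign gives 2*(s + 6)*(s^2 + 12*s + 9)/(s^2 + 12*s + 45)^3.

G(s) = 2*(s + 6)*(s^2 + 12*s + 9)/(s^2 + 12*s + 45)^3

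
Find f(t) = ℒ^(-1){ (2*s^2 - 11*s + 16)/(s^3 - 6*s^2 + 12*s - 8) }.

f(t) = t^2*exp(2*t) - 3*t*exp(2*t) + 2*exp(2*t)

Factor the denominator: s^3 - 6*s^2 + 12*s - 8 = (s - 2)^3.
Partial fraction decomposition gives [2/(s - 2)] + [-3/(s - 2)^2] + [2/(s - 2)^3].
Invert each term: 2/(s - 2) ↔ 2e^(2t); -3/(s - 2)^2 ↔ -3t·e^(2t); 2/(s - 2)^3 ↔ (1)t^2·e^(2t).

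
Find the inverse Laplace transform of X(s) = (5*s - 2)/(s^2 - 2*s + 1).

3*t*exp(t) + 5*exp(t)

Factor the denominator: s^2 - 2*s + 1 = (s - 1)^2.
Partial fraction decomposition gives [5/(s - 1)] + [3/(s - 1)^2].
Invert each term: 5/(s - 1) ↔ 5e^(t); 3/(s - 1)^2 ↔ 3t·e^(t).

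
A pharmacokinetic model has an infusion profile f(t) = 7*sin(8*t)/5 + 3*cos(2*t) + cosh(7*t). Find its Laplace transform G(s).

The transform is linear, so treat each term independently.
(3)·[L{cos(2t)} = s/(s^2 + 4)]; (7/5)·[L{sin(8t)} = 8/(s^2 + 64)]; L{cosh(7t)} = s/(s^2 - 49).

G(s) = 3*s/(s^2 + 4) + s/(s^2 - 49) + 56/(5*(s^2 + 64))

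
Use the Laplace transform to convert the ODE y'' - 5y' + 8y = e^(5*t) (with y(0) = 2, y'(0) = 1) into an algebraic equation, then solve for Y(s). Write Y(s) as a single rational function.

Apply the Laplace transform to the equation.
Using L{y''} = s^2 Y - s·y(0) - y'(0) and L{y'} = sY - y(0), with y(0) = 2, y'(0) = 1, the left side becomes (s^2 - 5*s + 8)Y - (2*s - 9).
The right side is L{e^(5*t)} = 1/(s - 5).
So (s^2 - 5*s + 8)Y = 1/(s - 5) + (2*s - 9).
Divide through and combine into a single rational function.

Y(s) = (2*s^2 - 19*s + 46)/(s^3 - 10*s^2 + 33*s - 40)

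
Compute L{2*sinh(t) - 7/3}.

2/(s^2 - 1) - 7/(3*s)

The transform is linear, so treat each term independently.
L{-7/3} = (-7/3)/s; (2)·[L{sinh(t)} = 1/(s^2 - 1)].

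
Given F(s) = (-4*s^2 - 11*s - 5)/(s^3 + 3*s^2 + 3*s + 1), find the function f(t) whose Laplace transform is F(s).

Factor the denominator: s^3 + 3*s^2 + 3*s + 1 = (s + 1)^3.
Partial fraction decomposition gives [-4/(s + 1)] + [-3/(s + 1)^2] + [2/(s + 1)^3].
Invert each term: -4/(s + 1) ↔ -4e^(-t); -3/(s + 1)^2 ↔ -3t·e^(-t); 2/(s + 1)^3 ↔ (1)t^2·e^(-t).

f(t) = t^2*exp(-t) - 3*t*exp(-t) - 4*exp(-t)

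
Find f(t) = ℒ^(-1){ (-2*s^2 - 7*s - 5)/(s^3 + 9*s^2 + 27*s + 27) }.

f(t) = -t^2*exp(-3*t) + 5*t*exp(-3*t) - 2*exp(-3*t)

Factor the denominator: s^3 + 9*s^2 + 27*s + 27 = (s + 3)^3.
Partial fraction decomposition gives [-2/(s + 3)] + [5/(s + 3)^2] + [-2/(s + 3)^3].
Invert each term: -2/(s + 3) ↔ -2e^(-3t); 5/(s + 3)^2 ↔ 5t·e^(-3t); -2/(s + 3)^3 ↔ (-1)t^2·e^(-3t).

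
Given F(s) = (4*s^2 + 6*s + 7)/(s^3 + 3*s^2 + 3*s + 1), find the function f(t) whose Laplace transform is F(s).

f(t) = 5*t^2*exp(-t)/2 - 2*t*exp(-t) + 4*exp(-t)

Factor the denominator: s^3 + 3*s^2 + 3*s + 1 = (s + 1)^3.
Partial fraction decomposition gives [4/(s + 1)] + [-2/(s + 1)^2] + [5/(s + 1)^3].
Invert each term: 4/(s + 1) ↔ 4e^(-t); -2/(s + 1)^2 ↔ -2t·e^(-t); 5/(s + 1)^3 ↔ (5/2)t^2·e^(-t).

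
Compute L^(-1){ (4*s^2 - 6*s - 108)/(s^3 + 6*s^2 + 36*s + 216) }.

Factor the denominator: s^3 + 6*s^2 + 36*s + 216 = (s + 6)*(s^2 + 36).
Partial fraction decomposition gives [1/(s + 6)] + [3*s/(s^2 + 36)] + [-24/(s^2 + 36)].
Invert each term: 1/(s + 6) ↔ e^(-6t); 3·s/(s^2 + 36) ↔ 3cos(6t); -4·6/(s^2 + 36) ↔ -4sin(6t).

-4*sin(6*t) + 3*cos(6*t) + exp(-6*t)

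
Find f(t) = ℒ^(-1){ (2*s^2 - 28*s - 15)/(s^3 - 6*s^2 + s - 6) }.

f(t) = -3*exp(6*t) + 2*sin(t) + 5*cos(t)

Factor the denominator: s^3 - 6*s^2 + s - 6 = (s - 6)*(s^2 + 1).
Partial fraction decomposition gives [-3/(s - 6)] + [5*s/(s^2 + 1)] + [2/(s^2 + 1)].
Invert each term: -3/(s - 6) ↔ -3e^(6t); 5·s/(s^2 + 1) ↔ 5cos(t); 2·1/(s^2 + 1) ↔ 2sin(t).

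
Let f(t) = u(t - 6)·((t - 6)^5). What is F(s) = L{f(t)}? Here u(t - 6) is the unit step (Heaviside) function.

F(s) = 120*exp(-6*s)/s^6

By the second shifting theorem, L{u(t - c)·g(t - c)} = e^(-cs)·G(s) with c = 6 and G(s) = L{g(t)}.
L{t^5} = 5!/s^6 = 120/s^6.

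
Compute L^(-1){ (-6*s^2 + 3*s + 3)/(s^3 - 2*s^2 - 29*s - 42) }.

Factor the denominator: s^3 - 2*s^2 - 29*s - 42 = (s - 7)*(s + 2)*(s + 3).
Partial fraction decomposition gives [3/(s + 2)] + [-6/(s + 3)] + [-3/(s - 7)].
Invert each term: 3/(s + 2) ↔ 3e^(-2t); -6/(s + 3) ↔ -6e^(-3t); -3/(s - 7) ↔ -3e^(7t).

-3*exp(7*t) + 3*exp(-2*t) - 6*exp(-3*t)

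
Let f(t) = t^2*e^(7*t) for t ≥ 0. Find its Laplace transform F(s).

L{e^(7t)} = 1/(s - 7).
Then apply L{t^2·g(t)} = (-1)^2 d^2/ds^2[G(s)] with G(s) = 1/(s - 7):
differentiating 2 times and applying the sign gives 2/(s - 7)^3.

F(s) = 2/(s - 7)^3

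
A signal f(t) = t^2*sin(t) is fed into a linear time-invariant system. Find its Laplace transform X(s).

L{sin(t)} = 1/(s^2 + 1).
Then apply L{t^2·g(t)} = (-1)^2 d^2/ds^2[G(s)] with G(s) = 1/(s^2 + 1):
differentiating 2 times and applying the sign gives 2*(3*s^2 - 1)/(s^2 + 1)^3.

X(s) = 2*(3*s^2 - 1)/(s^2 + 1)^3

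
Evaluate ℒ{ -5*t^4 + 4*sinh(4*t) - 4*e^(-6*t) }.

Apply the Laplace transform termwise.
(-5)·[L{t^4} = 4!/s^5 = 24/s^5]; (4)·[L{sinh(4t)} = 4/(s^2 - 16)]; (-4)·[L{e^(-6t)} = 1/(s + 6)].

16/(s^2 - 16) - 4/(s + 6) - 120/s^5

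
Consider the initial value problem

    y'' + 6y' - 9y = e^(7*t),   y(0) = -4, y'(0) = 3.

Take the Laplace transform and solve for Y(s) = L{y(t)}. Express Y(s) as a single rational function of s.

Y(s) = (-4*s^2 + 7*s + 148)/(s^3 - s^2 - 51*s + 63)

Take the Laplace transform of both sides.
Using L{y''} = s^2 Y - s·y(0) - y'(0) and L{y'} = sY - y(0), with y(0) = -4, y'(0) = 3, the left side becomes (s^2 + 6*s - 9)Y - (-4*s - 21).
The right side is L{e^(7*t)} = 1/(s - 7).
So (s^2 + 6*s - 9)Y = 1/(s - 7) + (-4*s - 21).
Divide through and combine into a single rational function.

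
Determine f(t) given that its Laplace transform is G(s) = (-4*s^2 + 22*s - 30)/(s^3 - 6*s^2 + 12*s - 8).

f(t) = -t^2*exp(2*t) + 6*t*exp(2*t) - 4*exp(2*t)

Factor the denominator: s^3 - 6*s^2 + 12*s - 8 = (s - 2)^3.
Partial fraction decomposition gives [-4/(s - 2)] + [6/(s - 2)^2] + [-2/(s - 2)^3].
Invert each term: -4/(s - 2) ↔ -4e^(2t); 6/(s - 2)^2 ↔ 6t·e^(2t); -2/(s - 2)^3 ↔ (-1)t^2·e^(2t).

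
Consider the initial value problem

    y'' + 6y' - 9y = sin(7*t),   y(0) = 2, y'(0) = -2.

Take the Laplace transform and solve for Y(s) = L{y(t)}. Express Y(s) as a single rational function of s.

Apply the Laplace transform to the equation.
With L{y''} = s^2 Y - s·y(0) - y'(0) and L{y'} = sY - y(0), with y(0) = 2, y'(0) = -2: the LHS transforms to (s^2 + 6*s - 9)Y - (2*s + 10).
The right side is L{sin(7*t)} = 7/(s^2 + 49).
So (s^2 + 6*s - 9)Y = 7/(s^2 + 49) + (2*s + 10).
Divide through and combine into a single rational function.

Y(s) = (2*s^3 + 10*s^2 + 98*s + 497)/(s^4 + 6*s^3 + 40*s^2 + 294*s - 441)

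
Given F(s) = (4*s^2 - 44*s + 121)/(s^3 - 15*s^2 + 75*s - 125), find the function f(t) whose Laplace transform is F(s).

Factor the denominator: s^3 - 15*s^2 + 75*s - 125 = (s - 5)^3.
Partial fraction decomposition gives [4/(s - 5)] + [-4/(s - 5)^2] + [(s - 5)^(-3)].
Invert each term: 4/(s - 5) ↔ 4e^(5t); -4/(s - 5)^2 ↔ -4t·e^(5t); 1/(s - 5)^3 ↔ (1/2)t^2·e^(5t).

f(t) = t^2*exp(5*t)/2 - 4*t*exp(5*t) + 4*exp(5*t)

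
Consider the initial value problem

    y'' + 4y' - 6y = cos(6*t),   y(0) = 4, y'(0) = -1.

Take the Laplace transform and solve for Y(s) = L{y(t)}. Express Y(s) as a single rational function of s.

Laplace-transform each side.
With L{y''} = s^2 Y - s·y(0) - y'(0) and L{y'} = sY - y(0), with y(0) = 4, y'(0) = -1: the LHS transforms to (s^2 + 4*s - 6)Y - (4*s + 15).
The right side is L{cos(6*t)} = s/(s^2 + 36).
So (s^2 + 4*s - 6)Y = s/(s^2 + 36) + (4*s + 15).
Divide through and combine into a single rational function.

Y(s) = (4*s^3 + 15*s^2 + 145*s + 540)/(s^4 + 4*s^3 + 30*s^2 + 144*s - 216)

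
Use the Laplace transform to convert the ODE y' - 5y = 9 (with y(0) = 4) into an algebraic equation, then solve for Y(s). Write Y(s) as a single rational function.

Apply the Laplace transform to the equation.
Using L{y'} = sY - y(0) = sY - 4, the left side becomes (s - 5)Y - (4).
The right side is L{9} = 9/s.
So (s - 5)Y = 9/s + (4).
Divide through and combine into a single rational function.

Y(s) = (4*s + 9)/(s^2 - 5*s)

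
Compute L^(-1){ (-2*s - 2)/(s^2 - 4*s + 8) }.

-3*exp(2*t)*sin(2*t) - 2*exp(2*t)*cos(2*t)

Complete the square in the denominator: s^2 - 4*s + 8 = (s - 2)^2 + 2^2.
Split the numerator to match: -2*s - 2 = -2·(s - 2) - 3·2.
Invert each term: -2·(s - 2)/((s - 2)^2 + 4) ↔ -2e^(2t)cos(2t); -3·2/((s - 2)^2 + 4) ↔ -3e^(2t)sin(2t).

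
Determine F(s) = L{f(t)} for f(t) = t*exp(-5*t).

L{t} = 1!/s^2 = 1/s^2.
By the first shifting theorem, multiplying by e^(-5t) replaces s with s + 5.

F(s) = (s + 5)^(-2)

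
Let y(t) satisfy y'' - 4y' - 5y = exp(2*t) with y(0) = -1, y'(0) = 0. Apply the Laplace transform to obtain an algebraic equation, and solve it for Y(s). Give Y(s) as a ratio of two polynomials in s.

Laplace-transform each side.
With L{y''} = s^2 Y - s·y(0) - y'(0) and L{y'} = sY - y(0), with y(0) = -1, y'(0) = 0: the LHS transforms to (s^2 - 4*s - 5)Y - (-s + 4).
The right side is L{exp(2*t)} = 1/(s - 2).
So (s^2 - 4*s - 5)Y = 1/(s - 2) + (-s + 4).
Solve for Y(s) and write it as one ratio of polynomials.

Y(s) = (-s^2 + 6*s - 7)/(s^3 - 6*s^2 + 3*s + 10)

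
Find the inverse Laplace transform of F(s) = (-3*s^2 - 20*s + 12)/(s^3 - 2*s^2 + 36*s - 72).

Factor the denominator: s^3 - 2*s^2 + 36*s - 72 = (s - 2)*(s^2 + 36).
Partial fraction decomposition gives [-1/(s - 2)] + [-2*s/(s^2 + 36)] + [-24/(s^2 + 36)].
Invert each term: -1/(s - 2) ↔ -e^(2t); -2·s/(s^2 + 36) ↔ -2cos(6t); -4·6/(s^2 + 36) ↔ -4sin(6t).

-exp(2*t) - 4*sin(6*t) - 2*cos(6*t)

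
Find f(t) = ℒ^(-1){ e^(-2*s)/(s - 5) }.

The factor e^(-2s) signals a time shift by c = 2 (second shifting theorem).
L{e^(5t)} = 1/(s - 5), so L^-1{1/(s - 5)} = e^(5*t).
Hence the inverse is u(t - 2) times that function evaluated at t - 2.

f(t) = Heaviside(t - 2)*(exp(5*t - 10))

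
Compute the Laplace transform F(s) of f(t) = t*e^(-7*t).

F(s) = (s + 7)^(-2)

L{e^(-7t)} = 1/(s + 7).
Then apply L{t·g(t)} = -d/ds[G(s)] with G(s) = 1/(s + 7):
differentiating 1 time and applying the sign gives (s + 7)^(-2).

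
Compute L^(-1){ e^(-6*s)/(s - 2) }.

Heaviside(t - 6)*(exp(2*t - 12))

The factor e^(-6s) signals a time shift by c = 6 (second shifting theorem).
L{e^(2t)} = 1/(s - 2), so L^-1{1/(s - 2)} = e^(2*t).
Hence the inverse is u(t - 6) times that function evaluated at t - 6.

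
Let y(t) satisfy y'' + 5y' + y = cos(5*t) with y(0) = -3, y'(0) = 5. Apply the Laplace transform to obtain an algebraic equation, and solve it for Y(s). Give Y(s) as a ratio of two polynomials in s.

Y(s) = (-3*s^3 - 10*s^2 - 74*s - 250)/(s^4 + 5*s^3 + 26*s^2 + 125*s + 25)

Apply the Laplace transform to the equation.
Using L{y''} = s^2 Y - s·y(0) - y'(0) and L{y'} = sY - y(0), with y(0) = -3, y'(0) = 5, the left side becomes (s^2 + 5*s + 1)Y - (-3*s - 10).
The right side is L{cos(5*t)} = s/(s^2 + 25).
So (s^2 + 5*s + 1)Y = s/(s^2 + 25) + (-3*s - 10).
Divide through and combine into a single rational function.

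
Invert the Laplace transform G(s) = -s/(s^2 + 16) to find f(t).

f(t) = -cos(4*t)

Since L{cos(4t)} = s/(s^2 + 16), the inverse is cos(4*t), scaled by -1.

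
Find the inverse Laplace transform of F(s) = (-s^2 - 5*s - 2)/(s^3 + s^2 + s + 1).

Factor the denominator: s^3 + s^2 + s + 1 = (s + 1)*(s^2 + 1).
Partial fraction decomposition gives [1/(s + 1)] + [-2*s/(s^2 + 1)] + [-3/(s^2 + 1)].
Invert each term: 1/(s + 1) ↔ e^(-t); -2·s/(s^2 + 1) ↔ -2cos(t); -3·1/(s^2 + 1) ↔ -3sin(t).

-3*sin(t) - 2*cos(t) + exp(-t)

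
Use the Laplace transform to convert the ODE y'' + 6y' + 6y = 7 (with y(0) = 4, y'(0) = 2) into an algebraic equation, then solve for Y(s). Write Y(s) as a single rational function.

Laplace-transform each side.
Using L{y''} = s^2 Y - s·y(0) - y'(0) and L{y'} = sY - y(0), with y(0) = 4, y'(0) = 2, the left side becomes (s^2 + 6*s + 6)Y - (4*s + 26).
The right side is L{7} = 7/s.
So (s^2 + 6*s + 6)Y = 7/s + (4*s + 26).
Isolate Y and clear denominators.

Y(s) = (4*s^2 + 26*s + 7)/(s^3 + 6*s^2 + 6*s)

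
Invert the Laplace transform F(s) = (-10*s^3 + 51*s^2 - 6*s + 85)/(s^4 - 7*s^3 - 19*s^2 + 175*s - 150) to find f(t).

Factor the denominator: s^4 - 7*s^3 - 19*s^2 + 175*s - 150 = (s - 6)*(s - 5)*(s - 1)*(s + 5).
Partial fraction decomposition gives [-5/(s - 6)] + [-2/(s - 5)] + [-4/(s + 5)] + [1/(s - 1)].
Invert each term: -5/(s - 6) ↔ -5e^(6t); -2/(s - 5) ↔ -2e^(5t); -4/(s + 5) ↔ -4e^(-5t); 1/(s - 1) ↔ e^(t).

f(t) = -5*exp(6*t) - 2*exp(5*t) + exp(t) - 4*exp(-5*t)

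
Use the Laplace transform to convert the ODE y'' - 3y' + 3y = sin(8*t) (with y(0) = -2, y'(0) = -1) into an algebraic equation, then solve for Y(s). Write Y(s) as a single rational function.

Take the Laplace transform of both sides.
Using L{y''} = s^2 Y - s·y(0) - y'(0) and L{y'} = sY - y(0), with y(0) = -2, y'(0) = -1, the left side becomes (s^2 - 3*s + 3)Y - (-2*s + 5).
The right side is L{sin(8*t)} = 8/(s^2 + 64).
So (s^2 - 3*s + 3)Y = 8/(s^2 + 64) + (-2*s + 5).
Divide through and combine into a single rational function.

Y(s) = (-2*s^3 + 5*s^2 - 128*s + 328)/(s^4 - 3*s^3 + 67*s^2 - 192*s + 192)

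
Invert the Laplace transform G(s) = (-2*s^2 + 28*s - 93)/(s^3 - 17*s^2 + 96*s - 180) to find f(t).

Factor the denominator: s^3 - 17*s^2 + 96*s - 180 = (s - 6)^2*(s - 5).
Partial fraction decomposition gives [1/(s - 6)] + [3/(s - 6)^2] + [-3/(s - 5)].
Invert each term: 1/(s - 6) ↔ e^(6t); 3/(s - 6)^2 ↔ 3t·e^(6t); -3/(s - 5) ↔ -3e^(5t).

f(t) = 3*t*exp(6*t) + exp(6*t) - 3*exp(5*t)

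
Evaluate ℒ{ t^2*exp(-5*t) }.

2/(s + 5)^3

L{e^(-5t)} = 1/(s + 5).
Then apply L{t^2·g(t)} = (-1)^2 d^2/ds^2[G(s)] with G(s) = 1/(s + 5):
differentiating 2 times and applying the sign gives 2/(s + 5)^3.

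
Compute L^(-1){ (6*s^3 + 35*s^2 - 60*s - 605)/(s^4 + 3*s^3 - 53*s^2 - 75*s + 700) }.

6*exp(5*t) - exp(4*t) - exp(-5*t) + 2*exp(-7*t)

Factor the denominator: s^4 + 3*s^3 - 53*s^2 - 75*s + 700 = (s - 5)*(s - 4)*(s + 5)*(s + 7).
Partial fraction decomposition gives [6/(s - 5)] + [-1/(s + 5)] + [-1/(s - 4)] + [2/(s + 7)].
Invert each term: 6/(s - 5) ↔ 6e^(5t); -1/(s + 5) ↔ -e^(-5t); -1/(s - 4) ↔ -e^(4t); 2/(s + 7) ↔ 2e^(-7t).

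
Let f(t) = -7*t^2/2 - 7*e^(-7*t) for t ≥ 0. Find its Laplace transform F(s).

By linearity of the Laplace transform, transform each term separately.
(-7)·[L{e^(-7t)} = 1/(s + 7)]; (-7/2)·[L{t^2} = 2!/s^3 = 2/s^3].

F(s) = -7/(s + 7) - 7/s^3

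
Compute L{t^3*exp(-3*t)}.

6/(s + 3)^4

L{t^3} = 3!/s^4 = 6/s^4.
By the first shifting theorem, multiplying by e^(-3t) replaces s with s + 3.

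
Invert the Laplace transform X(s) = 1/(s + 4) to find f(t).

f(t) = exp(-4*t)

Since L{e^(-4t)} = 1/(s + 4), the inverse is e^(-4*t).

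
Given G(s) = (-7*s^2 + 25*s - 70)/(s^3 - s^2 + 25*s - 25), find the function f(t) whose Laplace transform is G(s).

Factor the denominator: s^3 - s^2 + 25*s - 25 = (s - 1)*(s^2 + 25).
Partial fraction decomposition gives [-2/(s - 1)] + [-5*s/(s^2 + 25)] + [20/(s^2 + 25)].
Invert each term: -2/(s - 1) ↔ -2e^(t); -5·s/(s^2 + 25) ↔ -5cos(5t); 4·5/(s^2 + 25) ↔ 4sin(5t).

f(t) = -2*exp(t) + 4*sin(5*t) - 5*cos(5*t)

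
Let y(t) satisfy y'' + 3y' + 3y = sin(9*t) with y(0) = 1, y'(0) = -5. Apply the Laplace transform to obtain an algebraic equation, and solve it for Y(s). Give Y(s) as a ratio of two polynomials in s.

Y(s) = (s^3 - 2*s^2 + 81*s - 153)/(s^4 + 3*s^3 + 84*s^2 + 243*s + 243)

Laplace-transform each side.
Using L{y''} = s^2 Y - s·y(0) - y'(0) and L{y'} = sY - y(0), with y(0) = 1, y'(0) = -5, the left side becomes (s^2 + 3*s + 3)Y - (s - 2).
The right side is L{sin(9*t)} = 9/(s^2 + 81).
So (s^2 + 3*s + 3)Y = 9/(s^2 + 81) + (s - 2).
Isolate Y and clear denominators.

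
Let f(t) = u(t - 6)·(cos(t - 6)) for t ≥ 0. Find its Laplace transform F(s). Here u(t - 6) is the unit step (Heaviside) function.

F(s) = s*exp(-6*s)/(s^2 + 1)

By the second shifting theorem, L{u(t - c)·g(t - c)} = e^(-cs)·G(s) with c = 6 and G(s) = L{g(t)}.
L{cos(t)} = s/(s^2 + 1).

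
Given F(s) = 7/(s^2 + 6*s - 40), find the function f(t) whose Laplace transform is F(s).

Rewrite the denominator: s^2 + 6*s - 40 = (s + 3)^2 - 49.
The form in (s + 3) signals a first-shifting-theorem factor e^(-3t).
Since L{sinh(7t)} = 7/(s^2 - 49), the inverse is e^(-3*t)*sinh(7*t).

f(t) = exp(-3*t)*sinh(7*t)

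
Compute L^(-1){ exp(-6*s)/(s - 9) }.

The factor e^(-6s) signals a time shift by c = 6 (second shifting theorem).
L{e^(9t)} = 1/(s - 9), so L^-1{1/(s - 9)} = exp(9*t).
Hence the inverse is u(t - 6) times that function evaluated at t - 6.

Heaviside(t - 6)*(exp(9*t - 54))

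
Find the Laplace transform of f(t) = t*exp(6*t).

(s - 6)^(-2)

L{t} = 1!/s^2 = 1/s^2.
By the first shifting theorem, multiplying by e^(6t) replaces s with s - 6.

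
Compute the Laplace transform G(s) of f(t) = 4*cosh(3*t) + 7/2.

Apply the Laplace transform termwise.
(4)·[L{cosh(3t)} = s/(s^2 - 9)]; L{7/2} = (7/2)/s.

G(s) = 4*s/(s^2 - 9) + 7/(2*s)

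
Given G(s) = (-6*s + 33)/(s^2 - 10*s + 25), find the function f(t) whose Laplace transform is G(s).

f(t) = 3*t*exp(5*t) - 6*exp(5*t)

Factor the denominator: s^2 - 10*s + 25 = (s - 5)^2.
Partial fraction decomposition gives [-6/(s - 5)] + [3/(s - 5)^2].
Invert each term: -6/(s - 5) ↔ -6e^(5t); 3/(s - 5)^2 ↔ 3t·e^(5t).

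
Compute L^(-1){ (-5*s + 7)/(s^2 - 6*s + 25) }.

Complete the square in the denominator: s^2 - 6*s + 25 = (s - 3)^2 + 4^2.
Split the numerator to match: -5*s + 7 = -5·(s - 3) - 2·4.
Invert each term: -5·(s - 3)/((s - 3)^2 + 16) ↔ -5e^(3t)cos(4t); -2·4/((s - 3)^2 + 16) ↔ -2e^(3t)sin(4t).

-2*exp(3*t)*sin(4*t) - 5*exp(3*t)*cos(4*t)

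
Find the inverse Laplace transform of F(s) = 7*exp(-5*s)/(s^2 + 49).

The factor e^(-5s) signals a time shift by c = 5 (second shifting theorem).
L{sin(7t)} = 7/(s^2 + 49), so L^-1{7/(s^2 + 49)} = sin(7*t).
Hence the inverse is u(t - 5) times that function evaluated at t - 5.

Heaviside(t - 5)*(sin(7*t - 35))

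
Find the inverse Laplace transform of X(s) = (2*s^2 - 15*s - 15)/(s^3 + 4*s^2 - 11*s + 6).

Factor the denominator: s^3 + 4*s^2 - 11*s + 6 = (s - 1)^2*(s + 6).
Partial fraction decomposition gives [-1/(s - 1)] + [-4/(s - 1)^2] + [3/(s + 6)].
Invert each term: -1/(s - 1) ↔ -e^(t); -4/(s - 1)^2 ↔ -4t·e^(t); 3/(s + 6) ↔ 3e^(-6t).

-4*t*exp(t) - exp(t) + 3*exp(-6*t)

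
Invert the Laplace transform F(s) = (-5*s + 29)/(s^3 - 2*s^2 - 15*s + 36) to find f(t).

Factor the denominator: s^3 - 2*s^2 - 15*s + 36 = (s - 3)^2*(s + 4).
Partial fraction decomposition gives [-1/(s - 3)] + [2/(s - 3)^2] + [1/(s + 4)].
Invert each term: -1/(s - 3) ↔ -e^(3t); 2/(s - 3)^2 ↔ 2t·e^(3t); 1/(s + 4) ↔ e^(-4t).

f(t) = 2*t*exp(3*t) - exp(3*t) + exp(-4*t)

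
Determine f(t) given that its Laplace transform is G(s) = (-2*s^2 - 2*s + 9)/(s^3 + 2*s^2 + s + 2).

Factor the denominator: s^3 + 2*s^2 + s + 2 = (s + 2)*(s^2 + 1).
Partial fraction decomposition gives [1/(s + 2)] + [-3*s/(s^2 + 1)] + [4/(s^2 + 1)].
Invert each term: 1/(s + 2) ↔ e^(-2t); -3·s/(s^2 + 1) ↔ -3cos(t); 4·1/(s^2 + 1) ↔ 4sin(t).

f(t) = 4*sin(t) - 3*cos(t) + exp(-2*t)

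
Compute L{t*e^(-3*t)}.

(s + 3)^(-2)

L{e^(-3t)} = 1/(s + 3).
Then apply L{t·g(t)} = -d/ds[H(s)] with H(s) = 1/(s + 3):
differentiating 1 time and applying the sign gives (s + 3)^(-2).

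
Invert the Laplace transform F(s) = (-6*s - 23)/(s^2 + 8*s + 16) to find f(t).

f(t) = t*exp(-4*t) - 6*exp(-4*t)

Factor the denominator: s^2 + 8*s + 16 = (s + 4)^2.
Partial fraction decomposition gives [-6/(s + 4)] + [(s + 4)^(-2)].
Invert each term: -6/(s + 4) ↔ -6e^(-4t); 1/(s + 4)^2 ↔ t·e^(-4t).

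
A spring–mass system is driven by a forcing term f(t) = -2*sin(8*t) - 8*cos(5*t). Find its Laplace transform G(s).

G(s) = -8*s/(s^2 + 25) - 16/(s^2 + 64)

By linearity of the Laplace transform, transform each term separately.
(-8)·[L{cos(5t)} = s/(s^2 + 25)]; (-2)·[L{sin(8t)} = 8/(s^2 + 64)].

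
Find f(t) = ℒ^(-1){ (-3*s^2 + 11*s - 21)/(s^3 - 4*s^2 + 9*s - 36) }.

Factor the denominator: s^3 - 4*s^2 + 9*s - 36 = (s - 4)*(s^2 + 9).
Partial fraction decomposition gives [-1/(s - 4)] + [-2*s/(s^2 + 9)] + [3/(s^2 + 9)].
Invert each term: -1/(s - 4) ↔ -e^(4t); -2·s/(s^2 + 9) ↔ -2cos(3t); 1·3/(s^2 + 9) ↔ sin(3t).

f(t) = -exp(4*t) + sin(3*t) - 2*cos(3*t)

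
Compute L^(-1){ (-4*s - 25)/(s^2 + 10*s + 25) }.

-5*t*exp(-5*t) - 4*exp(-5*t)

Factor the denominator: s^2 + 10*s + 25 = (s + 5)^2.
Partial fraction decomposition gives [-4/(s + 5)] + [-5/(s + 5)^2].
Invert each term: -4/(s + 5) ↔ -4e^(-5t); -5/(s + 5)^2 ↔ -5t·e^(-5t).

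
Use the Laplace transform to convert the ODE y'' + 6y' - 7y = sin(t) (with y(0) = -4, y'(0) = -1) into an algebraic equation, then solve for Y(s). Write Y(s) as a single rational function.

Y(s) = (-4*s^3 - 25*s^2 - 4*s - 24)/(s^4 + 6*s^3 - 6*s^2 + 6*s - 7)

Laplace-transform each side.
Using L{y''} = s^2 Y - s·y(0) - y'(0) and L{y'} = sY - y(0), with y(0) = -4, y'(0) = -1, the left side becomes (s^2 + 6*s - 7)Y - (-4*s - 25).
The right side is L{sin(t)} = 1/(s^2 + 1).
So (s^2 + 6*s - 7)Y = 1/(s^2 + 1) + (-4*s - 25).
Isolate Y and clear denominators.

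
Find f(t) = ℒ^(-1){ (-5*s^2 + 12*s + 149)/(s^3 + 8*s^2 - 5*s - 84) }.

Factor the denominator: s^3 + 8*s^2 - 5*s - 84 = (s - 3)*(s + 4)*(s + 7).
Partial fraction decomposition gives [-1/(s + 4)] + [2/(s - 3)] + [-6/(s + 7)].
Invert each term: -1/(s + 4) ↔ -e^(-4t); 2/(s - 3) ↔ 2e^(3t); -6/(s + 7) ↔ -6e^(-7t).

f(t) = 2*exp(3*t) - exp(-4*t) - 6*exp(-7*t)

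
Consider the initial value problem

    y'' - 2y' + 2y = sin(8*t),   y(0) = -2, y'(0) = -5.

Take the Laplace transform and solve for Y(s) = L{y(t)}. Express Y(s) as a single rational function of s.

Apply the Laplace transform to the equation.
The derivative rules (L{y''} = s^2 Y - s·y(0) - y'(0) and L{y'} = sY - y(0), with y(0) = -2, y'(0) = -5) turn the left side into (s^2 - 2*s + 2)Y - (-2*s - 1).
The right side is L{sin(8*t)} = 8/(s^2 + 64).
So (s^2 - 2*s + 2)Y = 8/(s^2 + 64) + (-2*s - 1).
Divide through and combine into a single rational function.

Y(s) = (-2*s^3 - s^2 - 128*s - 56)/(s^4 - 2*s^3 + 66*s^2 - 128*s + 128)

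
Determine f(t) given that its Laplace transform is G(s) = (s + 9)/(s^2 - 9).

Factor the denominator: s^2 - 9 = (s - 3)*(s + 3).
Partial fraction decomposition gives [-1/(s + 3)] + [2/(s - 3)].
Invert each term: -1/(s + 3) ↔ -e^(-3t); 2/(s - 3) ↔ 2e^(3t).

f(t) = 2*exp(3*t) - exp(-3*t)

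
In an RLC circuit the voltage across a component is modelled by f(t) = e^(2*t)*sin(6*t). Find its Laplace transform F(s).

L{sin(6t)} = 6/(s^2 + 36).
By the first shifting theorem, multiplying by e^(2t) replaces s with s - 2.

F(s) = 6/((s - 2)^2 + 36)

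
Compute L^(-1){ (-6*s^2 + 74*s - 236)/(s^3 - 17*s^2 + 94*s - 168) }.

-4*exp(7*t) + 4*exp(6*t) - 6*exp(4*t)

Factor the denominator: s^3 - 17*s^2 + 94*s - 168 = (s - 7)*(s - 6)*(s - 4).
Partial fraction decomposition gives [4/(s - 6)] + [-4/(s - 7)] + [-6/(s - 4)].
Invert each term: 4/(s - 6) ↔ 4e^(6t); -4/(s - 7) ↔ -4e^(7t); -6/(s - 4) ↔ -6e^(4t).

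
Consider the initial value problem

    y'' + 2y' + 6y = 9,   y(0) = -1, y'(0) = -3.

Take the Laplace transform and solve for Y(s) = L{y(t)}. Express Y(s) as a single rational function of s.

Y(s) = (-s^2 - 5*s + 9)/(s^3 + 2*s^2 + 6*s)

Laplace-transform each side.
Using L{y''} = s^2 Y - s·y(0) - y'(0) and L{y'} = sY - y(0), with y(0) = -1, y'(0) = -3, the left side becomes (s^2 + 2*s + 6)Y - (-s - 5).
The right side is L{9} = 9/s.
So (s^2 + 2*s + 6)Y = 9/s + (-s - 5).
Divide through and combine into a single rational function.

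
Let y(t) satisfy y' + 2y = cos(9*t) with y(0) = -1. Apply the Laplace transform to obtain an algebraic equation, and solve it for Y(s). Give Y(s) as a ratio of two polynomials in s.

Y(s) = (-s^2 + s - 81)/(s^3 + 2*s^2 + 81*s + 162)

Laplace-transform each side.
With L{y'} = sY - y(0) = sY - (-1): the LHS transforms to (s + 2)Y - (-1).
The right side is L{cos(9*t)} = s/(s^2 + 81).
So (s + 2)Y = s/(s^2 + 81) + (-1).
Isolate Y and clear denominators.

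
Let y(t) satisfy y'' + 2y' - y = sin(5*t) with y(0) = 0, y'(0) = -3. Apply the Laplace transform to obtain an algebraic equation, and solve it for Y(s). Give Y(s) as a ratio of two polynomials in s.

Take the Laplace transform of both sides.
Using L{y''} = s^2 Y - s·y(0) - y'(0) and L{y'} = sY - y(0), with y(0) = 0, y'(0) = -3, the left side becomes (s^2 + 2*s - 1)Y - (-3).
The right side is L{sin(5*t)} = 5/(s^2 + 25).
So (s^2 + 2*s - 1)Y = 5/(s^2 + 25) + (-3).
Solve for Y(s) and write it as one ratio of polynomials.

Y(s) = (-3*s^2 - 70)/(s^4 + 2*s^3 + 24*s^2 + 50*s - 25)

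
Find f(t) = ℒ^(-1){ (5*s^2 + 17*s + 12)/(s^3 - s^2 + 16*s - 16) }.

Factor the denominator: s^3 - s^2 + 16*s - 16 = (s - 1)*(s^2 + 16).
Partial fraction decomposition gives [2/(s - 1)] + [3*s/(s^2 + 16)] + [20/(s^2 + 16)].
Invert each term: 2/(s - 1) ↔ 2e^(t); 3·s/(s^2 + 16) ↔ 3cos(4t); 5·4/(s^2 + 16) ↔ 5sin(4t).

f(t) = 2*exp(t) + 5*sin(4*t) + 3*cos(4*t)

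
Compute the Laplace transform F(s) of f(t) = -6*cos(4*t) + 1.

By linearity of the Laplace transform, transform each term separately.
(-6)·[L{cos(4t)} = s/(s^2 + 16)]; L{1} = 1/s.

F(s) = -6*s/(s^2 + 16) + 1/s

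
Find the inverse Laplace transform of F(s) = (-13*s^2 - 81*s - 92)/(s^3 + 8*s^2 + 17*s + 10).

Factor the denominator: s^3 + 8*s^2 + 17*s + 10 = (s + 1)*(s + 2)*(s + 5).
Partial fraction decomposition gives [-1/(s + 5)] + [-6/(s + 1)] + [-6/(s + 2)].
Invert each term: -1/(s + 5) ↔ -e^(-5t); -6/(s + 1) ↔ -6e^(-t); -6/(s + 2) ↔ -6e^(-2t).

-6*exp(-t) - 6*exp(-2*t) - exp(-5*t)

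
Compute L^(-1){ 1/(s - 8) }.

exp(8*t)

Since L{e^(8t)} = 1/(s - 8), the inverse is e^(8*t).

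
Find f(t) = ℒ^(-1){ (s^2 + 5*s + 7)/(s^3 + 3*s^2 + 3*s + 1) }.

f(t) = 3*t^2*exp(-t)/2 + 3*t*exp(-t) + exp(-t)

Factor the denominator: s^3 + 3*s^2 + 3*s + 1 = (s + 1)^3.
Partial fraction decomposition gives [1/(s + 1)] + [3/(s + 1)^2] + [3/(s + 1)^3].
Invert each term: 1/(s + 1) ↔ e^(-t); 3/(s + 1)^2 ↔ 3t·e^(-t); 3/(s + 1)^3 ↔ (3/2)t^2·e^(-t).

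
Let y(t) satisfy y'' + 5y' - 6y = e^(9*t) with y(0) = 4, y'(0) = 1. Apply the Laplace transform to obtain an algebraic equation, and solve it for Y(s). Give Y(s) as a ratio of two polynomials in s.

Y(s) = (4*s^2 - 15*s - 188)/(s^3 - 4*s^2 - 51*s + 54)

Take the Laplace transform of both sides.
With L{y''} = s^2 Y - s·y(0) - y'(0) and L{y'} = sY - y(0), with y(0) = 4, y'(0) = 1: the LHS transforms to (s^2 + 5*s - 6)Y - (4*s + 21).
The right side is L{e^(9*t)} = 1/(s - 9).
So (s^2 + 5*s - 6)Y = 1/(s - 9) + (4*s + 21).
Solve for Y(s) and write it as one ratio of polynomials.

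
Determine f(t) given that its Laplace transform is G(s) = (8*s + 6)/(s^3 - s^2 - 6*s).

f(t) = 2*exp(3*t) - 1 - exp(-2*t)

Factor the denominator: s^3 - s^2 - 6*s = s*(s - 3)*(s + 2).
Partial fraction decomposition gives [-1/(s + 2)] + [2/(s - 3)] + [-1/s].
Invert each term: -1/(s + 2) ↔ -e^(-2t); 2/(s - 3) ↔ 2e^(3t); -1/(s - 0) ↔ -e^(0t).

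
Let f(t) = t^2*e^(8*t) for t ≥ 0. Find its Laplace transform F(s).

F(s) = 2/(s - 8)^3

L{e^(8t)} = 1/(s - 8).
Then apply L{t^2·g(t)} = (-1)^2 d^2/ds^2[G(s)] with G(s) = 1/(s - 8):
differentiating 2 times and applying the sign gives 2/(s - 8)^3.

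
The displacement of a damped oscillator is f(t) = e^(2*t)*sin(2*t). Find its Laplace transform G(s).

G(s) = 2/((s - 2)^2 + 4)

L{sin(2t)} = 2/(s^2 + 4).
By the first shifting theorem, multiplying by e^(2t) replaces s with s - 2.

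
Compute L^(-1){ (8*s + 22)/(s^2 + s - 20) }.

Factor the denominator: s^2 + s - 20 = (s - 4)*(s + 5).
Partial fraction decomposition gives [2/(s + 5)] + [6/(s - 4)].
Invert each term: 2/(s + 5) ↔ 2e^(-5t); 6/(s - 4) ↔ 6e^(4t).

6*exp(4*t) + 2*exp(-5*t)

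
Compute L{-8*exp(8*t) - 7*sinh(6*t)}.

-42/(s^2 - 36) - 8/(s - 8)

Apply the Laplace transform termwise.
(-7)·[L{sinh(6t)} = 6/(s^2 - 36)]; (-8)·[L{e^(8t)} = 1/(s - 8)].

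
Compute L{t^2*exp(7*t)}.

L{e^(7t)} = 1/(s - 7).
Then apply L{t^2·g(t)} = (-1)^2 d^2/ds^2[H(s)] with H(s) = 1/(s - 7):
differentiating 2 times and applying the sign gives 2/(s - 7)^3.

2/(s - 7)^3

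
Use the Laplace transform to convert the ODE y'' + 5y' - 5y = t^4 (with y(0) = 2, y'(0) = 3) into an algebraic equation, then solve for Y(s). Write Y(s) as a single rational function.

Y(s) = (2*s^6 + 13*s^5 + 24)/(s^7 + 5*s^6 - 5*s^5)

Take the Laplace transform of both sides.
With L{y''} = s^2 Y - s·y(0) - y'(0) and L{y'} = sY - y(0), with y(0) = 2, y'(0) = 3: the LHS transforms to (s^2 + 5*s - 5)Y - (2*s + 13).
The right side is L{t^4} = 24/s^5.
So (s^2 + 5*s - 5)Y = 24/s^5 + (2*s + 13).
Divide through and combine into a single rational function.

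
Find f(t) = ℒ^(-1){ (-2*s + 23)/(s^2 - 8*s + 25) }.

f(t) = 5*exp(4*t)*sin(3*t) - 2*exp(4*t)*cos(3*t)

Complete the square in the denominator: s^2 - 8*s + 25 = (s - 4)^2 + 3^2.
Split the numerator to match: -2*s + 23 = -2·(s - 4) + 5·3.
Invert each term: -2·(s - 4)/((s - 4)^2 + 9) ↔ -2e^(4t)cos(3t); 5·3/((s - 4)^2 + 9) ↔ 5e^(4t)sin(3t).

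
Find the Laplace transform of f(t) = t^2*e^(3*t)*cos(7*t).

L{cos(7t)} = s/(s^2 + 49).
Multiplying by e^(3t) shifts s → s - 3, so L{e^(3*t)*cos(7*t)} = (s - 3)/((s - 3)^2 + 49).
Then apply L{t^2·g(t)} = (-1)^2 d^2/ds^2[G(s)] with G(s) = (s - 3)/((s - 3)^2 + 49):
differentiating 2 times and applying the sign gives 2*(s - 3)*(s^2 - 6*s - 138)/(s^2 - 6*s + 58)^3.

2*(s - 3)*(s^2 - 6*s - 138)/(s^2 - 6*s + 58)^3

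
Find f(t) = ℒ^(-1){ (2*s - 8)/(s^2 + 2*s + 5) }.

Complete the square in the denominator: s^2 + 2*s + 5 = (s + 1)^2 + 2^2.
Split the numerator to match: 2*s - 8 = 2·(s + 1) - 5·2.
Invert each term: 2·(s + 1)/((s + 1)^2 + 4) ↔ 2e^(-t)cos(2t); -5·2/((s + 1)^2 + 4) ↔ -5e^(-t)sin(2t).

f(t) = -5*exp(-t)*sin(2*t) + 2*exp(-t)*cos(2*t)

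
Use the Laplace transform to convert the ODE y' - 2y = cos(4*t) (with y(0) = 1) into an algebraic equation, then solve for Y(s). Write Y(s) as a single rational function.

Take the Laplace transform of both sides.
Using L{y'} = sY - y(0) = sY - 1, the left side becomes (s - 2)Y - (1).
The right side is L{cos(4*t)} = s/(s^2 + 16).
So (s - 2)Y = s/(s^2 + 16) + (1).
Isolate Y and clear denominators.

Y(s) = (s^2 + s + 16)/(s^3 - 2*s^2 + 16*s - 32)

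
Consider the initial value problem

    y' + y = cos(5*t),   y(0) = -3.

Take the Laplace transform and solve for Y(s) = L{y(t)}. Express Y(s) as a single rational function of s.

Take the Laplace transform of both sides.
Using L{y'} = sY - y(0) = sY - (-3), the left side becomes (s + 1)Y - (-3).
The right side is L{cos(5*t)} = s/(s^2 + 25).
So (s + 1)Y = s/(s^2 + 25) + (-3).
Isolate Y and clear denominators.

Y(s) = (-3*s^2 + s - 75)/(s^3 + s^2 + 25*s + 25)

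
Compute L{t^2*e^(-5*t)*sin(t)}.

L{sin(t)} = 1/(s^2 + 1).
Multiplying by e^(-5t) shifts s → s + 5, so L{e^(-5*t)*sin(t)} = 1/((s + 5)^2 + 1).
Then apply L{t^2·g(t)} = (-1)^2 d^2/ds^2[H(s)] with H(s) = 1/((s + 5)^2 + 1):
differentiating 2 times and applying the sign gives 2*(3*s^2 + 30*s + 74)/(s^2 + 10*s + 26)^3.

2*(3*s^2 + 30*s + 74)/(s^2 + 10*s + 26)^3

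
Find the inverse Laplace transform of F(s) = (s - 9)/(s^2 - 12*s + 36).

-3*t*exp(6*t) + exp(6*t)

Factor the denominator: s^2 - 12*s + 36 = (s - 6)^2.
Partial fraction decomposition gives [1/(s - 6)] + [-3/(s - 6)^2].
Invert each term: 1/(s - 6) ↔ e^(6t); -3/(s - 6)^2 ↔ -3t·e^(6t).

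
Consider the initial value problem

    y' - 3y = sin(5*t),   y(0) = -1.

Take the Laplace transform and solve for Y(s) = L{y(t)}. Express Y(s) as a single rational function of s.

Y(s) = (-s^2 - 20)/(s^3 - 3*s^2 + 25*s - 75)

Laplace-transform each side.
Using L{y'} = sY - y(0) = sY - (-1), the left side becomes (s - 3)Y - (-1).
The right side is L{sin(5*t)} = 5/(s^2 + 25).
So (s - 3)Y = 5/(s^2 + 25) + (-1).
Solve for Y(s) and write it as one ratio of polynomials.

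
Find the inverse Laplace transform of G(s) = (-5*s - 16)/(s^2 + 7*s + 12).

-exp(-3*t) - 4*exp(-4*t)

Factor the denominator: s^2 + 7*s + 12 = (s + 3)*(s + 4).
Partial fraction decomposition gives [-4/(s + 4)] + [-1/(s + 3)].
Invert each term: -4/(s + 4) ↔ -4e^(-4t); -1/(s + 3) ↔ -e^(-3t).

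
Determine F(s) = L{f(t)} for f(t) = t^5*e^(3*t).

F(s) = 120/(s - 3)^6

L{t^5} = 5!/s^6 = 120/s^6.
By the first shifting theorem, multiplying by e^(3t) replaces s with s - 3.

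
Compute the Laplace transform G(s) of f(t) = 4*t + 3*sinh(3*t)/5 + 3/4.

G(s) = 9/(5*(s^2 - 9)) + 3/(4*s) + 4/s^2

Apply the Laplace transform termwise.
(3/5)·[L{sinh(3t)} = 3/(s^2 - 9)]; L{3/4} = (3/4)/s; (4)·[L{t} = 1!/s^2 = 1/s^2].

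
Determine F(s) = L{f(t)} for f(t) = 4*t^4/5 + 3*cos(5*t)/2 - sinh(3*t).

F(s) = 3*s/(2*(s^2 + 25)) - 3/(s^2 - 9) + 96/(5*s^5)

By linearity of the Laplace transform, transform each term separately.
(4/5)·[L{t^4} = 4!/s^5 = 24/s^5]; (-1)·[L{sinh(3t)} = 3/(s^2 - 9)]; (3/2)·[L{cos(5t)} = s/(s^2 + 25)].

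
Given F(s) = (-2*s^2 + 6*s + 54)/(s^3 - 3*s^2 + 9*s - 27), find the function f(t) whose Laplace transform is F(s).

Factor the denominator: s^3 - 3*s^2 + 9*s - 27 = (s - 3)*(s^2 + 9).
Partial fraction decomposition gives [3/(s - 3)] + [-5*s/(s^2 + 9)] + [-9/(s^2 + 9)].
Invert each term: 3/(s - 3) ↔ 3e^(3t); -5·s/(s^2 + 9) ↔ -5cos(3t); -3·3/(s^2 + 9) ↔ -3sin(3t).

f(t) = 3*exp(3*t) - 3*sin(3*t) - 5*cos(3*t)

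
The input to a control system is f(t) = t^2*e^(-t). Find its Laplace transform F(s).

L{e^(-t)} = 1/(s + 1).
Then apply L{t^2·g(t)} = (-1)^2 d^2/ds^2[G(s)] with G(s) = 1/(s + 1):
differentiating 2 times and applying the sign gives 2/(s + 1)^3.

F(s) = 2/(s + 1)^3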